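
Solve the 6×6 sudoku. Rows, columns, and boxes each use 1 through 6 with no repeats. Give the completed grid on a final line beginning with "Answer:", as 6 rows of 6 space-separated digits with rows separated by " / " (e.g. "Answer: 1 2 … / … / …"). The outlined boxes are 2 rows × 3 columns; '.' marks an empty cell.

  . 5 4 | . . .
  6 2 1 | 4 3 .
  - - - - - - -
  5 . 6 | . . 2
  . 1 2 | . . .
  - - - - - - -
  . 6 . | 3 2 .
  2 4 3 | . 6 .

Step 1. [r4c6∈{3,4,5,6}] across col 6, 3 lands solely at r4c6 ⇒ r4c6=3.
Step 2. [r3c4∈{1}] r3c4 is down to just 1. So r3c4=1.
Step 3. [r6c4∈{5}] r6c4 has the single candidate 5, so r6c4=5.
Step 4. [r6c6∈{1}] nothing but 1 survives at r6c6, so r6c6=1.
Step 5. [r3c5∈{4}] r3c5's peers cover all but 4, so r3c5=4.
Step 6. [r1c6∈{6}] r1c6 has the single candidate 6 ⇒ r1c6=6.
Step 7. [r4c5∈{5}] r4c5's peers cover all but 5. So r4c5=5.
Step 8. [r1c1∈{3}] r1c1's peers cover all but 3 ⇒ r1c1=3.
Step 9. [r5c3∈{5}] nothing but 5 survives at r5c3, so r5c3=5.
Step 10. [r1c5∈{1}] r1c5's peers cover all but 1, so r1c5=1.
Step 11. [r5c6∈{4}] r5c6's peers cover all but 4, so r5c6=4.
Step 12. [r3c2∈{3}] r3c2 has the single candidate 3. So r3c2=3.
Step 13. [r4c4∈{6}] r4c4's peers cover all but 6, so r4c4=6.
Step 14. [r1c4∈{2}] only 2 remains possible at r1c4. So r1c4=2.
Step 15. [r2c6∈{5}] only 5 remains possible at r2c6. So r2c6=5.
Step 16. [r5c1∈{1}] r5c1 has the single candidate 1. So r5c1=1.
Step 17. [r4c1∈{4}] r4c1 has the single candidate 4, so r4c1=4.

Answer: 3 5 4 2 1 6 / 6 2 1 4 3 5 / 5 3 6 1 4 2 / 4 1 2 6 5 3 / 1 6 5 3 2 4 / 2 4 3 5 6 1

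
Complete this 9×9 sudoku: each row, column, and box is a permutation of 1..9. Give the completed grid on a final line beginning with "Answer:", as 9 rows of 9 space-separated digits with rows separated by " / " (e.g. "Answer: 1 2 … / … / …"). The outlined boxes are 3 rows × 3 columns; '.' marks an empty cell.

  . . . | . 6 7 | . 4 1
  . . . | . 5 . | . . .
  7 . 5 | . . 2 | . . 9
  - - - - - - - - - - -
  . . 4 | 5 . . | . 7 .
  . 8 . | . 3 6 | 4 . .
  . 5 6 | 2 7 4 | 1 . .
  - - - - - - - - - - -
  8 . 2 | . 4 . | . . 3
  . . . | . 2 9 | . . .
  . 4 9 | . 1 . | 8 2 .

Step 1. [r2c1∈{1,2,3,4,6,9}] col 1 places 4 nowhere but r2c1 ⇒ r2c1=4.
Step 2. [r3c5∈{8}] nothing but 8 survives at r3c5. So r3c5=8.
Step 3. [r4c5∈{9}] r4c5 has the single candidate 9 ⇒ r4c5=9.
Step 4. [r5c4∈{1}] r5c4 is down to just 1, so r5c4=1.
Step 5. [r3c2∈{1,3,6}] r3c2 is the only open cell in row 3 admitting 1 ⇒ r3c2=1.
Step 6. [r2c2∈{2,3,6,9}] 6 has one home in box 1: r2c2, so r2c2=6.
Step 7. [r8c3∈{1,3,7}] in col 3, 1 fits only at r8c3. So r8c3=1.
Step 8. [r1c2∈{2,3,9}] col 2 places 9 nowhere but r1c2 ⇒ r1c2=9.
Step 9. [r1c4∈{3}] nothing but 3 survives at r1c4. So r1c4=3.
Step 10. [r4c2∈{2,3}] across col 2, 2 lands solely at r4c2. So r4c2=2.
Step 11. [r7c7∈{5,6,7,9}] across col 7, 9 lands solely at r7c7. So r7c7=9.
Step 12. [r8c9∈{4,5,6,7}] 4 has one home in row 8: r8c9. So r8c9=4.
Step 13. [r8c2∈{3,7}] col 2 places 3 nowhere but r8c2, so r8c2=3.
Step 14. [r6c9∈{8}] r6c9 has the single candidate 8, so r6c9=8.
Step 15. [r2c3∈{3,8}] col 3 places 3 nowhere but r2c3 ⇒ r2c3=3.
Step 16. [r7c6∈{5}] nothing but 5 survives at r7c6 ⇒ r7c6=5.
Step 17. [r4c9∈{6}] r4c9 has the single candidate 6. So r4c9=6.
Step 18. [r4c7∈{3}] nothing but 3 survives at r4c7, so r4c7=3.
Step 19. [r5c9∈{2,5}] r5c9 is the only open cell in row 5 admitting 2. So r5c9=2.
Step 20. [r9c9∈{5,7}] across col 9, 5 lands solely at r9c9 ⇒ r9c9=5.
Step 21. [r8c8∈{6}] nothing but 6 survives at r8c8. So r8c8=6.
Step 22. [r9c4∈{6,7}] 7 has one home in row 9: r9c4. So r9c4=7.
Step 23. [r6c8∈{9}] nothing but 9 survives at r6c8. So r6c8=9.
Step 24. [r2c7∈{2,7}] in row 2, 2 fits only at r2c7, so r2c7=2.
Step 25. [r5c8∈{5}] r5c8 is down to just 5, so r5c8=5.
Step 26. [r7c4∈{6}] r7c4 is down to just 6 ⇒ r7c4=6.
Step 27. [r8c1∈{5}] r8c1's peers cover all but 5. So r8c1=5.
Step 28. [r1c1∈{2}] r1c1 has the single candidate 2. So r1c1=2.
Step 29. [r2c6∈{1}] r2c6's peers cover all but 1 ⇒ r2c6=1.
Step 30. [r2c8∈{8}] r2c8 is down to just 8. So r2c8=8.
Step 31. [r2c4∈{9}] nothing but 9 survives at r2c4 ⇒ r2c4=9.
Step 32. [r9c6∈{3}] only 3 remains possible at r9c6, so r9c6=3.
Step 33. [r5c3∈{7}] nothing but 7 survives at r5c3, so r5c3=7.
Step 34. [r3c4∈{4}] nothing but 4 survives at r3c4. So r3c4=4.
Step 35. [r3c8∈{3}] r3c8's peers cover all but 3. So r3c8=3.
Step 36. [r4c1∈{1}] r4c1 is down to just 1, so r4c1=1.
Step 37. [r3c7∈{6}] r3c7 is down to just 6. So r3c7=6.
Step 38. [r4c6∈{8}] r4c6 has the single candidate 8 ⇒ r4c6=8.
Step 39. [r6c1∈{3}] only 3 remains possible at r6c1 ⇒ r6c1=3.
Step 40. [r8c4∈{8}] nothing but 8 survives at r8c4. So r8c4=8.
Step 41. [r9c1∈{6}] r9c1's peers cover all but 6, so r9c1=6.
Step 42. [r5c1∈{9}] nothing but 9 survives at r5c1 ⇒ r5c1=9.
Step 43. [r2c9∈{7}] only 7 remains possible at r2c9. So r2c9=7.
Step 44. [r7c8∈{1}] r7c8's peers cover all but 1, so r7c8=1.
Step 45. [r1c3∈{8}] only 8 remains possible at r1c3 ⇒ r1c3=8.
Step 46. [r1c7∈{5}] r1c7 is down to just 5 ⇒ r1c7=5.
Step 47. [r8c7∈{7}] nothing but 7 survives at r8c7 ⇒ r8c7=7.
Step 48. [r7c2∈{7}] r7c2 has the single candidate 7, so r7c2=7.

Answer: 2 9 8 3 6 7 5 4 1 / 4 6 3 9 5 1 2 8 7 / 7 1 5 4 8 2 6 3 9 / 1 2 4 5 9 8 3 7 6 / 9 8 7 1 3 6 4 5 2 / 3 5 6 2 7 4 1 9 8 / 8 7 2 6 4 5 9 1 3 / 5 3 1 8 2 9 7 6 4 / 6 4 9 7 1 3 8 2 5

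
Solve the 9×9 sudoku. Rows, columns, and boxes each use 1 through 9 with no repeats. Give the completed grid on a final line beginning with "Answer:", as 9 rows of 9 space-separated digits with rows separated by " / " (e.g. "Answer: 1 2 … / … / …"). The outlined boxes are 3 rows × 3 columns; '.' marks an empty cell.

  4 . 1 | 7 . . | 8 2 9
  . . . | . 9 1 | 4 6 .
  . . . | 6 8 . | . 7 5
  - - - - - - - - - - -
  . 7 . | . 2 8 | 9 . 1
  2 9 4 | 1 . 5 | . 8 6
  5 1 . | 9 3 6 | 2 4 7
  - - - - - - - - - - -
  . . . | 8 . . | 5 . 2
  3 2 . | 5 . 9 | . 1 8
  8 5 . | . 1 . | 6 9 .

Step 1. [r8c5∈{4,6,7}] r8c5 is the only open cell in row 8 admitting 4. So r8c5=4.
Step 2. [r3c2∈{3}] r3c2 is down to just 3, so r3c2=3.
Step 3. [r9c3∈{7}] r9c3's peers cover all but 7, so r9c3=7.
Step 4. [r8c3∈{6}] r8c3's peers cover all but 6, so r8c3=6.
Step 5. [r1c6∈{3}] r1c6's peers cover all but 3, so r1c6=3.
Step 6. [r2c4∈{2}] r2c4's peers cover all but 2. So r2c4=2.
Step 7. [r7c3∈{9}] r7c3 is down to just 9. So r7c3=9.
Step 8. [r7c8∈{3}] nothing but 3 survives at r7c8. So r7c8=3.
Step 9. [r2c3∈{5,8}] r2c3 is the only open cell in row 2 admitting 5, so r2c3=5.
Step 10. [r5c5∈{7}] r5c5 is down to just 7. So r5c5=7.
Step 11. [r4c8∈{5}] only 5 remains possible at r4c8 ⇒ r4c8=5.
Step 12. [r4c4∈{4}] r4c4's peers cover all but 4 ⇒ r4c4=4.
Step 13. [r1c5∈{5}] r1c5's peers cover all but 5 ⇒ r1c5=5.
Step 14. [r7c6∈{7}] nothing but 7 survives at r7c6. So r7c6=7.
Step 15. [r3c3∈{2}] r3c3 has the single candidate 2, so r3c3=2.
Step 16. [r7c2∈{4}] r7c2 is down to just 4, so r7c2=4.
Step 17. [r9c9∈{4}] r9c9 has the single candidate 4 ⇒ r9c9=4.
Step 18. [r4c1∈{6}] r4c1 is down to just 6. So r4c1=6.
Step 19. [r9c6∈{2}] only 2 remains possible at r9c6 ⇒ r9c6=2.
Step 20. [r2c1∈{7}] r2c1 is down to just 7 ⇒ r2c1=7.
Step 21. [r4c3∈{3}] r4c3 is down to just 3 ⇒ r4c3=3.
Step 22. [r2c9∈{3}] r2c9's peers cover all but 3. So r2c9=3.
Step 23. [r8c7∈{7}] nothing but 7 survives at r8c7 ⇒ r8c7=7.
Step 24. [r1c2∈{6}] only 6 remains possible at r1c2, so r1c2=6.
Step 25. [r5c7∈{3}] r5c7's peers cover all but 3. So r5c7=3.
Step 26. [r9c4∈{3}] r9c4 has the single candidate 3. So r9c4=3.
Step 27. [r3c6∈{4}] nothing but 4 survives at r3c6 ⇒ r3c6=4.
Step 28. [r3c7∈{1}] r3c7 is down to just 1. So r3c7=1.
Step 29. [r6c3∈{8}] r6c3's peers cover all but 8. So r6c3=8.
Step 30. [r7c1∈{1}] r7c1 has the single candidate 1, so r7c1=1.
Step 31. [r3c1∈{9}] r3c1 has the single candidate 9, so r3c1=9.
Step 32. [r7c5∈{6}] r7c5's peers cover all but 6 ⇒ r7c5=6.
Step 33. [r2c2∈{8}] nothing but 8 survives at r2c2 ⇒ r2c2=8.

Answer: 4 6 1 7 5 3 8 2 9 / 7 8 5 2 9 1 4 6 3 / 9 3 2 6 8 4 1 7 5 / 6 7 3 4 2 8 9 5 1 / 2 9 4 1 7 5 3 8 6 / 5 1 8 9 3 6 2 4 7 / 1 4 9 8 6 7 5 3 2 / 3 2 6 5 4 9 7 1 8 / 8 5 7 3 1 2 6 9 4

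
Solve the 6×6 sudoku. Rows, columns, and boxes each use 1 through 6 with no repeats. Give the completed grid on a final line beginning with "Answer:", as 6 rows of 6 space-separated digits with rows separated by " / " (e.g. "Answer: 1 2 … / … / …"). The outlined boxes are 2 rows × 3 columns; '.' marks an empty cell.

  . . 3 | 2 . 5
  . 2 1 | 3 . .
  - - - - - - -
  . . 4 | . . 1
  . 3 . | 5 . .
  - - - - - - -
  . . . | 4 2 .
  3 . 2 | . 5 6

Step 1. [r4c3∈{6}] r4c3's peers cover all but 6. So r4c3=6.
Step 2. [r2c1∈{4,5,6}] 5 has one home in row 2: r2c1. So r2c1=5.
Step 3. [r1c1∈{4,6}] 4 has one home in col 1: r1c1. So r1c1=4.
Step 4. [r2c5∈{4,6}] r2c5 is the only open cell in row 2 admitting 6 ⇒ r2c5=6.
Step 5. [r5c1∈{1,6}] across col 1, 6 lands solely at r5c1. So r5c1=6.
Step 6. [r5c2∈{1,5}] r5c2 is the only open cell in row 5 admitting 1 ⇒ r5c2=1.
Step 7. [r4c6∈{2,4}] col 6 places 2 nowhere but r4c6. So r4c6=2.
Step 8. [r3c4∈{6}] r3c4's peers cover all but 6, so r3c4=6.
Step 9. [r1c5∈{1}] only 1 remains possible at r1c5, so r1c5=1.
Step 10. [r4c1∈{1}] r4c1 is down to just 1. So r4c1=1.
Step 11. [r5c6∈{3}] r5c6 has the single candidate 3. So r5c6=3.
Step 12. [r3c2∈{5}] r3c2's peers cover all but 5 ⇒ r3c2=5.
Step 13. [r4c5∈{4}] r4c5's peers cover all but 4 ⇒ r4c5=4.
Step 14. [r3c1∈{2}] r3c1 is down to just 2 ⇒ r3c1=2.
Step 15. [r1c2∈{6}] only 6 remains possible at r1c2. So r1c2=6.
Step 16. [r6c2∈{4}] r6c2 has the single candidate 4 ⇒ r6c2=4.
Step 17. [r5c3∈{5}] only 5 remains possible at r5c3 ⇒ r5c3=5.
Step 18. [r3c5∈{3}] r3c5 is down to just 3, so r3c5=3.
Step 19. [r2c6∈{4}] r2c6 has the single candidate 4 ⇒ r2c6=4.
Step 20. [r6c4∈{1}] r6c4's peers cover all but 1, so r6c4=1.

Answer: 4 6 3 2 1 5 / 5 2 1 3 6 4 / 2 5 4 6 3 1 / 1 3 6 5 4 2 / 6 1 5 4 2 3 / 3 4 2 1 5 6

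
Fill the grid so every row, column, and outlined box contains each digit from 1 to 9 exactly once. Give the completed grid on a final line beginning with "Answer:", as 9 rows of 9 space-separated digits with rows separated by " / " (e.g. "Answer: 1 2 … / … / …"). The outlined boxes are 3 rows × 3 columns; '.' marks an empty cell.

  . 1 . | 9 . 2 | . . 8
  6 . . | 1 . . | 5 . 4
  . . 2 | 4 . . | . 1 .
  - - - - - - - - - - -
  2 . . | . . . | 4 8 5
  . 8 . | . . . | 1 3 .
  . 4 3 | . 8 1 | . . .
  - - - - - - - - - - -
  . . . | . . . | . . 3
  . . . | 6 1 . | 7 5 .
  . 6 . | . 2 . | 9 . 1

Step 1. [r7c7∈{2,6,8}] in col 7, 8 fits only at r7c7 ⇒ r7c7=8.
Step 2. [r9c4∈{3,5,7,8}] in col 4, 8 fits only at r9c4. So r9c4=8.
Step 3. [r7c1∈{1,4,5,7,9}] across col 1, 1 lands solely at r7c1. So r7c1=1.
Step 4. [r6c7∈{2,6}] r6c7 is the only open cell in col 7 admitting 2 ⇒ r6c7=2.
Step 5. [r7c8∈{2,4,6}] 6 has one home in row 7: r7c8 ⇒ r7c8=6.
Step 6. [r1c8∈{7}] r1c8's peers cover all but 7 ⇒ r1c8=7.
Step 7. [r7c2∈{2,5,7,9}] row 7 places 2 nowhere but r7c2, so r7c2=2.
Step 8. [r3c2∈{3,5,7,9}] r3c2 is the only open cell in col 2 admitting 5. So r3c2=5.
Step 9. [r6c9∈{6,7,9}] r6c9 is the only open cell in row 6 admitting 6. So r6c9=6.
Step 10. [r5c9∈{7,9}] 7 has one home in col 9: r5c9 ⇒ r5c9=7.
Step 11. [r1c3∈{4}] r1c3's peers cover all but 4. So r1c3=4.
Step 12. [r1c1∈{3}] r1c1's peers cover all but 3. So r1c1=3.
Step 13. [r9c6∈{3,4,5,7}] r9c6 is the only open cell in row 9 admitting 3. So r9c6=3.
Step 14. [r2c5∈{3,7}] across row 2, 3 lands solely at r2c5, so r2c5=3.
Step 15. [r4c3∈{1,6,7,9}] 1 has one home in row 4: r4c3. So r4c3=1.
Step 16. [r5c3∈{5,6,9}] 6 has one home in col 3: r5c3 ⇒ r5c3=6.
Step 17. [r1c5∈{5,6}] in row 1, 5 fits only at r1c5. So r1c5=5.
Step 18. [r3c9∈{9}] r3c9's peers cover all but 9, so r3c9=9.
Step 19. [r8c2∈{3,9}] row 8 places 3 nowhere but r8c2, so r8c2=3.
Step 20. [r5c4∈{2,5}] row 5 places 2 nowhere but r5c4 ⇒ r5c4=2.
Step 21. [r6c8∈{9}] r6c8's peers cover all but 9. So r6c8=9.
Step 22. [r3c7∈{3,6}] row 3 places 3 nowhere but r3c7, so r3c7=3.
Step 23. [r4c4∈{3,7}] row 4 places 3 nowhere but r4c4 ⇒ r4c4=3.
Step 24. [r9c8∈{4}] r9c8 is down to just 4. So r9c8=4.
Step 25. [r8c1∈{4,8,9}] in col 1, 4 fits only at r8c1 ⇒ r8c1=4.
Step 26. [r8c6∈{9}] only 9 remains possible at r8c6. So r8c6=9.
Step 27. [r7c3∈{5,7,9}] row 7 places 9 nowhere but r7c3. So r7c3=9.
Step 28. [r3c1∈{7,8}] col 1 places 8 nowhere but r3c1 ⇒ r3c1=8.
Step 29. [r2c3∈{7}] r2c3's peers cover all but 7, so r2c3=7.
Step 30. [r4c2∈{7,9}] 7 has one home in col 2: r4c2. So r4c2=7.
Step 31. [r6c1∈{5}] r6c1 is down to just 5 ⇒ r6c1=5.
Step 32. [r4c5∈{6,9}] r4c5 is the only open cell in row 4 admitting 9. So r4c5=9.
Step 33. [r7c4∈{5,7}] in col 4, 5 fits only at r7c4. So r7c4=5.
Step 34. [r3c5∈{6,7}] r3c5 is the only open cell in col 5 admitting 6. So r3c5=6.
Step 35. [r5c5∈{4}] nothing but 4 survives at r5c5, so r5c5=4.
Step 36. [r7c6∈{4,7}] row 7 places 4 nowhere but r7c6 ⇒ r7c6=4.
Step 37. [r8c9∈{2}] r8c9's peers cover all but 2. So r8c9=2.
Step 38. [r2c2∈{9}] only 9 remains possible at r2c2, so r2c2=9.
Step 39. [r8c3∈{8}] nothing but 8 survives at r8c3. So r8c3=8.
Step 40. [r3c6∈{7}] r3c6 is down to just 7, so r3c6=7.
Step 41. [r6c4∈{7}] r6c4 has the single candidate 7, so r6c4=7.
Step 42. [r9c3∈{5}] r9c3 is down to just 5. So r9c3=5.
Step 43. [r2c8∈{2}] r2c8 has the single candidate 2. So r2c8=2.
Step 44. [r5c6∈{5}] r5c6 is down to just 5. So r5c6=5.
Step 45. [r5c1∈{9}] r5c1 is down to just 9, so r5c1=9.
Step 46. [r2c6∈{8}] only 8 remains possible at r2c6 ⇒ r2c6=8.
Step 47. [r7c5∈{7}] nothing but 7 survives at r7c5, so r7c5=7.
Step 48. [r4c6∈{6}] r4c6 is down to just 6 ⇒ r4c6=6.
Step 49. [r9c1∈{7}] r9c1 has the single candidate 7 ⇒ r9c1=7.
Step 50. [r1c7∈{6}] nothing but 6 survives at r1c7 ⇒ r1c7=6.

Answer: 3 1 4 9 5 2 6 7 8 / 6 9 7 1 3 8 5 2 4 / 8 5 2 4 6 7 3 1 9 / 2 7 1 3 9 6 4 8 5 / 9 8 6 2 4 5 1 3 7 / 5 4 3 7 8 1 2 9 6 / 1 2 9 5 7 4 8 6 3 / 4 3 8 6 1 9 7 5 2 / 7 6 5 8 2 3 9 4 1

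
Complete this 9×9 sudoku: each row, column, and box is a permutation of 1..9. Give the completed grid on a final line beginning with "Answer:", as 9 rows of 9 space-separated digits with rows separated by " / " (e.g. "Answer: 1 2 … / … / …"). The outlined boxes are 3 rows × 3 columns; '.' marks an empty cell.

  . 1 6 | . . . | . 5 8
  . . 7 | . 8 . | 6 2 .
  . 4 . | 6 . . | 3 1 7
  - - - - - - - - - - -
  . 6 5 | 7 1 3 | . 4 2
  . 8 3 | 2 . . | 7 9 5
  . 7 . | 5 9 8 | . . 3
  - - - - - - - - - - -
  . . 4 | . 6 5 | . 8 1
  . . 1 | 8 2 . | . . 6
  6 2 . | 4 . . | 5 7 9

Step 1. [r3c3∈{2,8,9}] in col 3, 9 fits only at r3c3, so r3c3=9.
Step 2. [r1c7∈{4,9}] r1c7 is the only open cell in col 7 admitting 9, so r1c7=9.
Step 3. [r1c4∈{3}] r1c4's peers cover all but 3, so r1c4=3.
Step 4. [r7c4∈{9}] only 9 remains possible at r7c4. So r7c4=9.
Step 5. [r7c2∈{3}] nothing but 3 survives at r7c2 ⇒ r7c2=3.
Step 6. [r1c1∈{2}] r1c1's peers cover all but 2 ⇒ r1c1=2.
Step 7. [r5c5∈{4}] nothing but 4 survives at r5c5. So r5c5=4.
Step 8. [r2c2∈{5}] only 5 remains possible at r2c2, so r2c2=5.
Step 9. [r1c6∈{4,7}] row 1 places 4 nowhere but r1c6. So r1c6=4.
Step 10. [r8c1∈{5,7,9}] in row 8, 5 fits only at r8c1 ⇒ r8c1=5.
Step 11. [r2c6∈{1,9}] across row 2, 9 lands solely at r2c6. So r2c6=9.
Step 12. [r6c7∈{1}] only 1 remains possible at r6c7, so r6c7=1.
Step 13. [r2c4∈{1}] only 1 remains possible at r2c4 ⇒ r2c4=1.
Step 14. [r6c8∈{6}] only 6 remains possible at r6c8 ⇒ r6c8=6.
Step 15. [r2c1∈{3}] r2c1's peers cover all but 3, so r2c1=3.
Step 16. [r9c5∈{3}] r9c5 has the single candidate 3 ⇒ r9c5=3.
Step 17. [r9c6∈{1}] only 1 remains possible at r9c6 ⇒ r9c6=1.
Step 18. [r8c8∈{3}] r8c8's peers cover all but 3, so r8c8=3.
Step 19. [r1c5∈{7}] r1c5's peers cover all but 7, so r1c5=7.
Step 20. [r8c6∈{7}] r8c6 is down to just 7, so r8c6=7.
Step 21. [r3c1∈{8}] r3c1 is down to just 8. So r3c1=8.
Step 22. [r4c7∈{8}] r4c7 is down to just 8. So r4c7=8.
Step 23. [r8c7∈{4}] nothing but 4 survives at r8c7, so r8c7=4.
Step 24. [r3c5∈{5}] r3c5 has the single candidate 5, so r3c5=5.
Step 25. [r2c9∈{4}] nothing but 4 survives at r2c9, so r2c9=4.
Step 26. [r5c6∈{6}] r5c6 is down to just 6. So r5c6=6.
Step 27. [r5c1∈{1}] r5c1 is down to just 1, so r5c1=1.
Step 28. [r6c3∈{2}] r6c3 is down to just 2. So r6c3=2.
Step 29. [r4c1∈{9}] only 9 remains possible at r4c1 ⇒ r4c1=9.
Step 30. [r6c1∈{4}] r6c1's peers cover all but 4. So r6c1=4.
Step 31. [r8c2∈{9}] r8c2 has the single candidate 9 ⇒ r8c2=9.
Step 32. [r9c3∈{8}] r9c3 has the single candidate 8. So r9c3=8.
Step 33. [r7c1∈{7}] r7c1 has the single candidate 7, so r7c1=7.
Step 34. [r7c7∈{2}] r7c7 has the single candidate 2. So r7c7=2.
Step 35. [r3c6∈{2}] r3c6 has the single candidate 2 ⇒ r3c6=2.

Answer: 2 1 6 3 7 4 9 5 8 / 3 5 7 1 8 9 6 2 4 / 8 4 9 6 5 2 3 1 7 / 9 6 5 7 1 3 8 4 2 / 1 8 3 2 4 6 7 9 5 / 4 7 2 5 9 8 1 6 3 / 7 3 4 9 6 5 2 8 1 / 5 9 1 8 2 7 4 3 6 / 6 2 8 4 3 1 5 7 9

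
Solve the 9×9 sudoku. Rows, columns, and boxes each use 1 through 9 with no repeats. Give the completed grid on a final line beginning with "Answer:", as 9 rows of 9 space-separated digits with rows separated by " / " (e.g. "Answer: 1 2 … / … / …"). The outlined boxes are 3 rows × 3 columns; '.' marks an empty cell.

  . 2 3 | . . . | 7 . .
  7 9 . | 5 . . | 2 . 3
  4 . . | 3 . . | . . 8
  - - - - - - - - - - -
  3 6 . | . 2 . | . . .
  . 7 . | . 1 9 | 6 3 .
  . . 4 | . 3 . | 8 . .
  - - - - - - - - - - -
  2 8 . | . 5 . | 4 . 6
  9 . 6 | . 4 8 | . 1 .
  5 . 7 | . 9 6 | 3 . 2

Step 1. [r1c4∈{1,4,6,8,9}] across col 4, 9 lands solely at r1c4, so r1c4=9.
Step 2. [r7c3∈{1}] nothing but 1 survives at r7c3. So r7c3=1.
Step 3. [r3c3∈{5}] r3c3's peers cover all but 5, so r3c3=5.
Step 4. [r5c9∈{4,5}] r5c9 is the only open cell in row 5 admitting 5. So r5c9=5.
Step 5. [r7c4∈{7}] r7c4 is down to just 7, so r7c4=7.
Step 6. [r3c2∈{1}] r3c2 is down to just 1. So r3c2=1.
Step 7. [r2c3∈{8}] only 8 remains possible at r2c3 ⇒ r2c3=8.
Step 8. [r1c9∈{1,4}] 1 has one home in box 3: r1c9, so r1c9=1.
Step 9. [r4c9∈{4,7,9}] across col 9, 4 lands solely at r4c9 ⇒ r4c9=4.
Step 10. [r6c9∈{7,9}] in col 9, 9 fits only at r6c9. So r6c9=9.
Step 11. [r2c5∈{6}] r2c5's peers cover all but 6, so r2c5=6.
Step 12. [r1c8∈{4,5,6}] row 1 places 5 nowhere but r1c8 ⇒ r1c8=5.
Step 13. [r4c6∈{5,7}] in row 4, 5 fits only at r4c6. So r4c6=5.
Step 14. [r6c6∈{7}] only 7 remains possible at r6c6, so r6c6=7.
Step 15. [r3c8∈{6,9}] across row 3, 6 lands solely at r3c8, so r3c8=6.
Step 16. [r2c6∈{1,4}] 1 has one home in row 2: r2c6 ⇒ r2c6=1.
Step 17. [r5c1∈{8}] r5c1 is down to just 8 ⇒ r5c1=8.
Step 18. [r4c8∈{7}] r4c8 is down to just 7, so r4c8=7.
Step 19. [r9c2∈{4}] only 4 remains possible at r9c2. So r9c2=4.
Step 20. [r2c8∈{4}] r2c8 is down to just 4 ⇒ r2c8=4.
Step 21. [r3c6∈{2}] nothing but 2 survives at r3c6 ⇒ r3c6=2.
Step 22. [r7c8∈{9}] r7c8 has the single candidate 9. So r7c8=9.
Step 23. [r8c4∈{2}] nothing but 2 survives at r8c4 ⇒ r8c4=2.
Step 24. [r7c6∈{3}] nothing but 3 survives at r7c6 ⇒ r7c6=3.
Step 25. [r3c5∈{7}] nothing but 7 survives at r3c5. So r3c5=7.
Step 26. [r8c7∈{5}] only 5 remains possible at r8c7 ⇒ r8c7=5.
Step 27. [r1c1∈{6}] nothing but 6 survives at r1c1, so r1c1=6.
Step 28. [r4c4∈{8}] r4c4's peers cover all but 8. So r4c4=8.
Step 29. [r4c3∈{9}] nothing but 9 survives at r4c3 ⇒ r4c3=9.
Step 30. [r5c3∈{2}] only 2 remains possible at r5c3 ⇒ r5c3=2.
Step 31. [r9c8∈{8}] r9c8 has the single candidate 8, so r9c8=8.
Step 32. [r6c8∈{2}] r6c8 is down to just 2. So r6c8=2.
Step 33. [r1c5∈{8}] nothing but 8 survives at r1c5 ⇒ r1c5=8.
Step 34. [r9c4∈{1}] nothing but 1 survives at r9c4 ⇒ r9c4=1.
Step 35. [r8c2∈{3}] r8c2 is down to just 3. So r8c2=3.
Step 36. [r5c4∈{4}] r5c4 has the single candidate 4, so r5c4=4.
Step 37. [r6c4∈{6}] nothing but 6 survives at r6c4, so r6c4=6.
Step 38. [r3c7∈{9}] nothing but 9 survives at r3c7, so r3c7=9.
Step 39. [r4c7∈{1}] r4c7's peers cover all but 1 ⇒ r4c7=1.
Step 40. [r6c1∈{1}] nothing but 1 survives at r6c1. So r6c1=1.
Step 41. [r8c9∈{7}] only 7 remains possible at r8c9. So r8c9=7.
Step 42. [r6c2∈{5}] nothing but 5 survives at r6c2. So r6c2=5.
Step 43. [r1c6∈{4}] r1c6 is down to just 4. So r1c6=4.

Answer: 6 2 3 9 8 4 7 5 1 / 7 9 8 5 6 1 2 4 3 / 4 1 5 3 7 2 9 6 8 / 3 6 9 8 2 5 1 7 4 / 8 7 2 4 1 9 6 3 5 / 1 5 4 6 3 7 8 2 9 / 2 8 1 7 5 3 4 9 6 / 9 3 6 2 4 8 5 1 7 / 5 4 7 1 9 6 3 8 2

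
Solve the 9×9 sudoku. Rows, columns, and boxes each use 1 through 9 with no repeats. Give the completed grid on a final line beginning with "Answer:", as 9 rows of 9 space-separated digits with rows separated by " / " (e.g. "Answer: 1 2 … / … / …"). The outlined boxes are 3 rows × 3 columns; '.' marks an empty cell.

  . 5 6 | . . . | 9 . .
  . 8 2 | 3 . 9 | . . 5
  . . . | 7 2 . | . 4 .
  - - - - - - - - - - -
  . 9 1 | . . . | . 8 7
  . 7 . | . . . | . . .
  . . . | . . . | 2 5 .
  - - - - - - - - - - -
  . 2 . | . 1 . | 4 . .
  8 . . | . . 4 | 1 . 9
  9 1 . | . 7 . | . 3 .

Step 1. [r6c2∈{3,4,6}] across col 2, 4 lands solely at r6c2. So r6c2=4.
Step 2. [r3c6∈{1,5,6,8}] r3c6 is the only open cell in row 3 admitting 5 ⇒ r3c6=5.
Step 3. [r2c5∈{4,6}] 6 has one home in box 2: r2c5 ⇒ r2c5=6.
Step 4. [r3c2∈{3}] r3c2 is down to just 3 ⇒ r3c2=3.
Step 5. [r1c9∈{1,2,3,8}] r1c9 is the only open cell in row 1 admitting 3. So r1c9=3.
Step 6. [r7c4∈{5,6,8,9}] row 7 places 9 nowhere but r7c4 ⇒ r7c4=9.
Step 7. [r9c9∈{2,6,8}] across col 9, 2 lands solely at r9c9 ⇒ r9c9=2.
Step 8. [r8c4∈{2,5,6}] in row 8, 2 fits only at r8c4 ⇒ r8c4=2.
Step 9. [r9c7∈{5,6,8}] across col 7, 5 lands solely at r9c7. So r9c7=5.
Step 10. [r8c5∈{3,5}] box 8 places 5 nowhere but r8c5 ⇒ r8c5=5.
Step 11. [r7c6∈{3,6,8}] 3 has one home in box 8: r7c6 ⇒ r7c6=3.
Step 12. [r5c9∈{1,4,6}] across col 9, 4 lands solely at r5c9. So r5c9=4.
Step 13. [r2c7∈{7}] r2c7 is down to just 7. So r2c7=7.
Step 14. [r2c8∈{1}] r2c8's peers cover all but 1 ⇒ r2c8=1.
Step 15. [r6c6∈{1,6,7,8}] in row 6, 7 fits only at r6c6, so r6c6=7.
Step 16. [r6c5∈{3,8,9}] row 6 places 9 nowhere but r6c5. So r6c5=9.
Step 17. [r1c1∈{1,4,7}] row 1 places 7 nowhere but r1c1. So r1c1=7.
Step 18. [r8c3∈{3,7}] r8c3 is the only open cell in row 8 admitting 3. So r8c3=3.
Step 19. [r6c1∈{3,6}] in row 6, 3 fits only at r6c1. So r6c1=3.
Step 20. [r6c9∈{1,6}] 1 has one home in col 9: r6c9. So r6c9=1.
Step 21. [r6c4∈{6,8}] across row 6, 6 lands solely at r6c4 ⇒ r6c4=6.
Step 22. [r9c4∈{8}] r9c4's peers cover all but 8, so r9c4=8.
Step 23. [r7c3∈{5,7}] across col 3, 7 lands solely at r7c3, so r7c3=7.
Step 24. [r5c3∈{5,8}] r5c3 is the only open cell in col 3 admitting 5, so r5c3=5.
Step 25. [r7c8∈{6}] only 6 remains possible at r7c8. So r7c8=6.
Step 26. [r5c4∈{1}] r5c4's peers cover all but 1, so r5c4=1.
Step 27. [r3c9∈{6,8}] 6 has one home in col 9: r3c9. So r3c9=6.
Step 28. [r1c4∈{4}] r1c4 has the single candidate 4 ⇒ r1c4=4.
Step 29. [r4c6∈{2}] only 2 remains possible at r4c6. So r4c6=2.
Step 30. [r5c6∈{8}] r5c6 has the single candidate 8, so r5c6=8.
Step 31. [r4c1∈{6}] nothing but 6 survives at r4c1. So r4c1=6.
Step 32. [r4c7∈{3}] nothing but 3 survives at r4c7. So r4c7=3.
Step 33. [r7c1∈{5}] only 5 remains possible at r7c1. So r7c1=5.
Step 34. [r5c8∈{9}] r5c8 is down to just 9 ⇒ r5c8=9.
Step 35. [r5c7∈{6}] nothing but 6 survives at r5c7. So r5c7=6.
Step 36. [r1c6∈{1}] only 1 remains possible at r1c6, so r1c6=1.
Step 37. [r8c8∈{7}] only 7 remains possible at r8c8, so r8c8=7.
Step 38. [r5c1∈{2}] r5c1 has the single candidate 2. So r5c1=2.
Step 39. [r7c9∈{8}] r7c9's peers cover all but 8, so r7c9=8.
Step 40. [r1c5∈{8}] only 8 remains possible at r1c5. So r1c5=8.
Step 41. [r9c3∈{4}] nothing but 4 survives at r9c3. So r9c3=4.
Step 42. [r5c5∈{3}] r5c5 is down to just 3. So r5c5=3.
Step 43. [r9c6∈{6}] r9c6 has the single candidate 6. So r9c6=6.
Step 44. [r3c1∈{1}] r3c1's peers cover all but 1. So r3c1=1.
Step 45. [r4c4∈{5}] nothing but 5 survives at r4c4. So r4c4=5.
Step 46. [r1c8∈{2}] only 2 remains possible at r1c8, so r1c8=2.
Step 47. [r3c7∈{8}] r3c7's peers cover all but 8, so r3c7=8.
Step 48. [r4c5∈{4}] r4c5 is down to just 4. So r4c5=4.
Step 49. [r2c1∈{4}] only 4 remains possible at r2c1, so r2c1=4.
Step 50. [r6c3∈{8}] r6c3 has the single candidate 8, so r6c3=8.
Step 51. [r8c2∈{6}] r8c2 is down to just 6, so r8c2=6.
Step 52. [r3c3∈{9}] r3c3 has the single candidate 9, so r3c3=9.

Answer: 7 5 6 4 8 1 9 2 3 / 4 8 2 3 6 9 7 1 5 / 1 3 9 7 2 5 8 4 6 / 6 9 1 5 4 2 3 8 7 / 2 7 5 1 3 8 6 9 4 / 3 4 8 6 9 7 2 5 1 / 5 2 7 9 1 3 4 6 8 / 8 6 3 2 5 4 1 7 9 / 9 1 4 8 7 6 5 3 2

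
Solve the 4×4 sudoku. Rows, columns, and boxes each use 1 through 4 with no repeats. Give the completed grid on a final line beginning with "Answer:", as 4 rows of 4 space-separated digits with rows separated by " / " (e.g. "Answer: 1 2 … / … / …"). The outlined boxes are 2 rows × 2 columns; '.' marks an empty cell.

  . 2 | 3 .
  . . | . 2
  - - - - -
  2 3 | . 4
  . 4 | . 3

Step 1. [r4c1∈{1}] only 1 remains possible at r4c1, so r4c1=1.
Step 2. [r2c3∈{1,4}] across col 3, 4 lands solely at r2c3 ⇒ r2c3=4.
Step 3. [r2c2∈{1}] r2c2 has the single candidate 1. So r2c2=1.
Step 4. [r4c3∈{2}] nothing but 2 survives at r4c3, so r4c3=2.
Step 5. [r1c4∈{1}] only 1 remains possible at r1c4, so r1c4=1.
Step 6. [r3c3∈{1}] r3c3's peers cover all but 1 ⇒ r3c3=1.
Step 7. [r2c1∈{3}] only 3 remains possible at r2c1. So r2c1=3.
Step 8. [r1c1∈{4}] only 4 remains possible at r1c1 ⇒ r1c1=4.

Answer: 4 2 3 1 / 3 1 4 2 / 2 3 1 4 / 1 4 2 3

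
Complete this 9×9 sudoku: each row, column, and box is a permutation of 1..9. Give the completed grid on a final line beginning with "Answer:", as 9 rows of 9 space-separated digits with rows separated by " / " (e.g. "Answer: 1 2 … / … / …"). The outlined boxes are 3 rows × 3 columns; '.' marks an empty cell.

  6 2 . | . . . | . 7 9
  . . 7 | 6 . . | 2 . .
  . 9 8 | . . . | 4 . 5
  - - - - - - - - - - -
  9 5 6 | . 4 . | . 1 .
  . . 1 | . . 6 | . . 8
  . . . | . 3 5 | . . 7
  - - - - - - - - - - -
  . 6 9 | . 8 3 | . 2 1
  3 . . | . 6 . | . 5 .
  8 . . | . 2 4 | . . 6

Step 1. [r7c1∈{4,5,7}] row 7 places 4 nowhere but r7c1 ⇒ r7c1=4.
Step 2. [r6c4∈{1,2,8,9}] 1 has one home in row 6: r6c4, so r6c4=1.
Step 3. [r8c6∈{1,7,9}] box 8 places 1 nowhere but r8c6, so r8c6=1.
Step 4. [r2c9∈{3}] r2c9's peers cover all but 3 ⇒ r2c9=3.
Step 5. [r5c1∈{2,7}] r5c1 is the only open cell in col 1 admitting 7 ⇒ r5c1=7.
Step 6. [r5c5∈{9}] r5c5 has the single candidate 9. So r5c5=9.
Step 7. [r2c2∈{1,4}] across row 2, 4 lands solely at r2c2. So r2c2=4.
Step 8. [r1c6∈{8}] r1c6's peers cover all but 8, so r1c6=8.
Step 9. [r3c5∈{1,7}] across col 5, 7 lands solely at r3c5, so r3c5=7.
Step 10. [r8c2∈{7}] r8c2's peers cover all but 7, so r8c2=7.
Step 11. [r7c4∈{5,7}] row 7 places 5 nowhere but r7c4 ⇒ r7c4=5.
Step 12. [r2c1∈{1,5}] across col 1, 5 lands solely at r2c1 ⇒ r2c1=5.
Step 13. [r5c4∈{2}] r5c4 is down to just 2 ⇒ r5c4=2.
Step 14. [r9c4∈{7,9}] across box 8, 7 lands solely at r9c4 ⇒ r9c4=7.
Step 15. [r4c7∈{3}] r4c7 is down to just 3. So r4c7=3.
Step 16. [r9c7∈{9}] r9c7's peers cover all but 9 ⇒ r9c7=9.
Step 17. [r6c3∈{2,4}] r6c3 is the only open cell in col 3 admitting 4, so r6c3=4.
Step 18. [r1c4∈{3,4}] 4 has one home in row 1: r1c4 ⇒ r1c4=4.
Step 19. [r6c8∈{6,9}] across row 6, 9 lands solely at r6c8, so r6c8=9.
Step 20. [r1c7∈{1}] r1c7's peers cover all but 1. So r1c7=1.
Step 21. [r6c2∈{8}] r6c2 has the single candidate 8, so r6c2=8.
Step 22. [r2c6∈{9}] r2c6's peers cover all but 9, so r2c6=9.
Step 23. [r5c8∈{4}] r5c8's peers cover all but 4. So r5c8=4.
Step 24. [r6c1∈{2}] r6c1 is down to just 2, so r6c1=2.
Step 25. [r2c5∈{1}] r2c5's peers cover all but 1, so r2c5=1.
Step 26. [r6c7∈{6}] r6c7 has the single candidate 6 ⇒ r6c7=6.
Step 27. [r8c9∈{4}] nothing but 4 survives at r8c9 ⇒ r8c9=4.
Step 28. [r3c8∈{6}] r3c8 has the single candidate 6. So r3c8=6.
Step 29. [r3c6∈{2}] r3c6's peers cover all but 2 ⇒ r3c6=2.
Step 30. [r4c6∈{7}] r4c6 has the single candidate 7, so r4c6=7.
Step 31. [r3c4∈{3}] r3c4 has the single candidate 3, so r3c4=3.
Step 32. [r9c8∈{3}] only 3 remains possible at r9c8. So r9c8=3.
Step 33. [r8c7∈{8}] nothing but 8 survives at r8c7, so r8c7=8.
Step 34. [r8c3∈{2}] r8c3's peers cover all but 2 ⇒ r8c3=2.
Step 35. [r2c8∈{8}] r2c8 has the single candidate 8. So r2c8=8.
Step 36. [r7c7∈{7}] only 7 remains possible at r7c7 ⇒ r7c7=7.
Step 37. [r1c3∈{3}] nothing but 3 survives at r1c3, so r1c3=3.
Step 38. [r5c7∈{5}] nothing but 5 survives at r5c7, so r5c7=5.
Step 39. [r1c5∈{5}] nothing but 5 survives at r1c5 ⇒ r1c5=5.
Step 40. [r4c9∈{2}] r4c9 is down to just 2, so r4c9=2.
Step 41. [r5c2∈{3}] only 3 remains possible at r5c2. So r5c2=3.
Step 42. [r9c2∈{1}] r9c2 has the single candidate 1, so r9c2=1.
Step 43. [r9c3∈{5}] nothing but 5 survives at r9c3 ⇒ r9c3=5.
Step 44. [r4c4∈{8}] r4c4's peers cover all but 8 ⇒ r4c4=8.
Step 45. [r8c4∈{9}] only 9 remains possible at r8c4. So r8c4=9.
Step 46. [r3c1∈{1}] r3c1's peers cover all but 1 ⇒ r3c1=1.

Answer: 6 2 3 4 5 8 1 7 9 / 5 4 7 6 1 9 2 8 3 / 1 9 8 3 7 2 4 6 5 / 9 5 6 8 4 7 3 1 2 / 7 3 1 2 9 6 5 4 8 / 2 8 4 1 3 5 6 9 7 / 4 6 9 5 8 3 7 2 1 / 3 7 2 9 6 1 8 5 4 / 8 1 5 7 2 4 9 3 6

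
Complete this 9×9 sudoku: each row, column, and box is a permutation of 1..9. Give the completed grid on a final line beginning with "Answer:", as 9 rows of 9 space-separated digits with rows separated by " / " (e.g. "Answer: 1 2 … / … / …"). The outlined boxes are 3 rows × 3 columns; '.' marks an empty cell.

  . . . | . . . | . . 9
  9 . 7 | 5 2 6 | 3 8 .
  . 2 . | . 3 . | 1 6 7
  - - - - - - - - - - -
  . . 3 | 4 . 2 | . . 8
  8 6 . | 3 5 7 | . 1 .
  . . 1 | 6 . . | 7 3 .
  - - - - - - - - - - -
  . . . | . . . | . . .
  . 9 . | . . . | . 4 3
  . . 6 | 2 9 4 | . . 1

Step 1. [r1c5∈{1,4,7,8}] in col 5, 4 fits only at r1c5 ⇒ r1c5=4.
Step 2. [r7c9∈{2,5,6}] col 9 places 6 nowhere but r7c9. So r7c9=6.
Step 3. [r6c9∈{2,4,5}] 5 has one home in col 9: r6c9 ⇒ r6c9=5.
Step 4. [r7c6∈{1,3,5,8}] 3 has one home in col 6: r7c6. So r7c6=3.
Step 5. [r8c6∈{1,5,8}] across col 6, 5 lands solely at r8c6 ⇒ r8c6=5.
Step 6. [r1c4∈{1,7,8}] 7 has one home in row 1: r1c4 ⇒ r1c4=7.
Step 7. [r5c7∈{2,4,9}] col 7 places 4 nowhere but r5c7 ⇒ r5c7=4.
Step 8. [r2c2∈{1,4}] row 2 places 1 nowhere but r2c2 ⇒ r2c2=1.
Step 9. [r6c1∈{2,4}] in row 6, 2 fits only at r6c1, so r6c1=2.
Step 10. [r8c5∈{1,6,7,8}] r8c5 is the only open cell in row 8 admitting 6, so r8c5=6.
Step 11. [r8c1∈{1,7}] across row 8, 7 lands solely at r8c1 ⇒ r8c1=7.
Step 12. [r4c1∈{5}] r4c1 has the single candidate 5. So r4c1=5.
Step 13. [r3c3∈{4,5,8}] across row 3, 5 lands solely at r3c3 ⇒ r3c3=5.
Step 14. [r7c3∈{2,4,8}] col 3 places 4 nowhere but r7c3 ⇒ r7c3=4.
Step 15. [r7c5∈{1,7,8}] r7c5 is the only open cell in col 5 admitting 7. So r7c5=7.
Step 16. [r1c3∈{8}] r1c3's peers cover all but 8. So r1c3=8.
Step 17. [r3c4∈{8,9}] col 4 places 9 nowhere but r3c4, so r3c4=9.
Step 18. [r8c4∈{1,8}] across row 8, 1 lands solely at r8c4. So r8c4=1.
Step 19. [r8c7∈{2,8}] row 8 places 8 nowhere but r8c7 ⇒ r8c7=8.
Step 20. [r9c7∈{5}] nothing but 5 survives at r9c7 ⇒ r9c7=5.
Step 21. [r9c1∈{3}] r9c1's peers cover all but 3 ⇒ r9c1=3.
Step 22. [r4c8∈{9}] r4c8's peers cover all but 9. So r4c8=9.
Step 23. [r7c8∈{2}] r7c8 is down to just 2, so r7c8=2.
Step 24. [r9c2∈{8}] r9c2 is down to just 8 ⇒ r9c2=8.
Step 25. [r3c6∈{8}] only 8 remains possible at r3c6. So r3c6=8.
Step 26. [r1c7∈{2}] r1c7 has the single candidate 2, so r1c7=2.
Step 27. [r9c8∈{7}] r9c8's peers cover all but 7, so r9c8=7.
Step 28. [r4c7∈{6}] r4c7 is down to just 6 ⇒ r4c7=6.
Step 29. [r4c2∈{7}] nothing but 7 survives at r4c2, so r4c2=7.
Step 30. [r7c7∈{9}] r7c7 is down to just 9, so r7c7=9.
Step 31. [r6c2∈{4}] only 4 remains possible at r6c2, so r6c2=4.
Step 32. [r7c2∈{5}] r7c2's peers cover all but 5 ⇒ r7c2=5.
Step 33. [r5c9∈{2}] nothing but 2 survives at r5c9 ⇒ r5c9=2.
Step 34. [r2c9∈{4}] r2c9's peers cover all but 4, so r2c9=4.
Step 35. [r5c3∈{9}] r5c3 is down to just 9, so r5c3=9.
Step 36. [r6c6∈{9}] only 9 remains possible at r6c6, so r6c6=9.
Step 37. [r7c4∈{8}] r7c4's peers cover all but 8. So r7c4=8.
Step 38. [r6c5∈{8}] r6c5's peers cover all but 8 ⇒ r6c5=8.
Step 39. [r4c5∈{1}] nothing but 1 survives at r4c5 ⇒ r4c5=1.
Step 40. [r1c6∈{1}] r1c6 has the single candidate 1. So r1c6=1.
Step 41. [r8c3∈{2}] r8c3 has the single candidate 2 ⇒ r8c3=2.
Step 42. [r7c1∈{1}] r7c1 has the single candidate 1. So r7c1=1.
Step 43. [r1c2∈{3}] r1c2 is down to just 3. So r1c2=3.
Step 44. [r3c1∈{4}] only 4 remains possible at r3c1, so r3c1=4.
Step 45. [r1c1∈{6}] r1c1's peers cover all but 6 ⇒ r1c1=6.
Step 46. [r1c8∈{5}] r1c8's peers cover all but 5. So r1c8=5.

Answer: 6 3 8 7 4 1 2 5 9 / 9 1 7 5 2 6 3 8 4 / 4 2 5 9 3 8 1 6 7 / 5 7 3 4 1 2 6 9 8 / 8 6 9 3 5 7 4 1 2 / 2 4 1 6 8 9 7 3 5 / 1 5 4 8 7 3 9 2 6 / 7 9 2 1 6 5 8 4 3 / 3 8 6 2 9 4 5 7 1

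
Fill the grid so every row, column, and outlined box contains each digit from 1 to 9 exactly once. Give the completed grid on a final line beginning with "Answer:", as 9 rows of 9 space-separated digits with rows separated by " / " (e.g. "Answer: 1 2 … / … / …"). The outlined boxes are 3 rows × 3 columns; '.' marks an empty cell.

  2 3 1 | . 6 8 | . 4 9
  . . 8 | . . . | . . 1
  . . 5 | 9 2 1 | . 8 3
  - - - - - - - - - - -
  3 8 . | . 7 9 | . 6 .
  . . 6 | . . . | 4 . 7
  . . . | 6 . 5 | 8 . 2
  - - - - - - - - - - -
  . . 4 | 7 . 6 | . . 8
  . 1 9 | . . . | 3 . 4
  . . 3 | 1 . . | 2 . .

Step 1. [r7c1∈{5}] nothing but 5 survives at r7c1 ⇒ r7c1=5.
Step 2. [r8c1∈{6,7,8}] r8c1 is the only open cell in row 8 admitting 6 ⇒ r8c1=6.
Step 3. [r2c6∈{3,4,7}] r2c6 is the only open cell in col 6 admitting 7 ⇒ r2c6=7.
Step 4. [r5c6∈{2,3}] r5c6 is the only open cell in col 6 admitting 3. So r5c6=3.
Step 5. [r4c7∈{1,5}] across row 4, 1 lands solely at r4c7, so r4c7=1.
Step 6. [r9c2∈{7}] r9c2 has the single candidate 7 ⇒ r9c2=7.
Step 7. [r1c4∈{5}] r1c4 is down to just 5. So r1c4=5.
Step 8. [r3c1∈{4,7}] across box 1, 7 lands solely at r3c1 ⇒ r3c1=7.
Step 9. [r3c2∈{4,6}] across row 3, 4 lands solely at r3c2 ⇒ r3c2=4.
Step 10. [r6c2∈{9}] only 9 remains possible at r6c2 ⇒ r6c2=9.
Step 11. [r7c7∈{9}] r7c7 has the single candidate 9 ⇒ r7c7=9.
Step 12. [r9c8∈{5}] r9c8 is down to just 5 ⇒ r9c8=5.
Step 13. [r4c4∈{2,4}] across row 4, 4 lands solely at r4c4 ⇒ r4c4=4.
Step 14. [r5c4∈{2,8}] 2 has one home in box 5: r5c4 ⇒ r5c4=2.
Step 15. [r5c5∈{1,8}] row 5 places 8 nowhere but r5c5, so r5c5=8.
Step 16. [r2c5∈{3,4}] 4 has one home in row 2: r2c5, so r2c5=4.
Step 17. [r2c2∈{6}] only 6 remains possible at r2c2. So r2c2=6.
Step 18. [r6c5∈{1}] only 1 remains possible at r6c5. So r6c5=1.
Step 19. [r4c9∈{5}] r4c9 has the single candidate 5, so r4c9=5.
Step 20. [r7c8∈{1}] nothing but 1 survives at r7c8 ⇒ r7c8=1.
Step 21. [r7c5∈{3}] only 3 remains possible at r7c5, so r7c5=3.
Step 22. [r2c8∈{2}] nothing but 2 survives at r2c8 ⇒ r2c8=2.
Step 23. [r7c2∈{2}] r7c2 has the single candidate 2, so r7c2=2.
Step 24. [r5c1∈{1}] nothing but 1 survives at r5c1, so r5c1=1.
Step 25. [r6c8∈{3}] nothing but 3 survives at r6c8. So r6c8=3.
Step 26. [r8c8∈{7}] only 7 remains possible at r8c8 ⇒ r8c8=7.
Step 27. [r2c4∈{3}] r2c4's peers cover all but 3, so r2c4=3.
Step 28. [r8c6∈{2}] r8c6 is down to just 2. So r8c6=2.
Step 29. [r2c1∈{9}] r2c1's peers cover all but 9. So r2c1=9.
Step 30. [r6c3∈{7}] r6c3's peers cover all but 7. So r6c3=7.
Step 31. [r5c2∈{5}] only 5 remains possible at r5c2 ⇒ r5c2=5.
Step 32. [r1c7∈{7}] nothing but 7 survives at r1c7. So r1c7=7.
Step 33. [r8c4∈{8}] r8c4's peers cover all but 8. So r8c4=8.
Step 34. [r8c5∈{5}] only 5 remains possible at r8c5 ⇒ r8c5=5.
Step 35. [r9c1∈{8}] r9c1's peers cover all but 8 ⇒ r9c1=8.
Step 36. [r5c8∈{9}] r5c8 has the single candidate 9, so r5c8=9.
Step 37. [r2c7∈{5}] r2c7 is down to just 5 ⇒ r2c7=5.
Step 38. [r6c1∈{4}] nothing but 4 survives at r6c1, so r6c1=4.
Step 39. [r9c5∈{9}] r9c5's peers cover all but 9. So r9c5=9.
Step 40. [r4c3∈{2}] r4c3 is down to just 2, so r4c3=2.
Step 41. [r3c7∈{6}] nothing but 6 survives at r3c7, so r3c7=6.
Step 42. [r9c6∈{4}] r9c6 is down to just 4, so r9c6=4.
Step 43. [r9c9∈{6}] r9c9 has the single candidate 6 ⇒ r9c9=6.

Answer: 2 3 1 5 6 8 7 4 9 / 9 6 8 3 4 7 5 2 1 / 7 4 5 9 2 1 6 8 3 / 3 8 2 4 7 9 1 6 5 / 1 5 6 2 8 3 4 9 7 / 4 9 7 6 1 5 8 3 2 / 5 2 4 7 3 6 9 1 8 / 6 1 9 8 5 2 3 7 4 / 8 7 3 1 9 4 2 5 6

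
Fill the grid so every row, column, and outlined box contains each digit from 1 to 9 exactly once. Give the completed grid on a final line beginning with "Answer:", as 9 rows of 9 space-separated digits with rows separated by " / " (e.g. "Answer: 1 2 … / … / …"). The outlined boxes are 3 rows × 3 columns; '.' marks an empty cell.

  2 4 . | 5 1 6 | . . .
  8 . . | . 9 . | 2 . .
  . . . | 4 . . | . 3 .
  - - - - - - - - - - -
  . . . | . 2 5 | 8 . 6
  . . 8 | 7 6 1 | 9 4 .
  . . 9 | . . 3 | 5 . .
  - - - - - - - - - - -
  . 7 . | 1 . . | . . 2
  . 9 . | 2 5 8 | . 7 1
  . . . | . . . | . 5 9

Step 1. [r1c3∈{3,7}] 3 has one home in row 1: r1c3 ⇒ r1c3=3.
Step 2. [r3c7∈{1,6,7}] col 7 places 1 nowhere but r3c7. So r3c7=1.
Step 3. [r9c4∈{3,6}] r9c4 is the only open cell in col 4 admitting 6. So r9c4=6.
Step 4. [r2c6∈{7}] r2c6 has the single candidate 7. So r2c6=7.
Step 5. [r9c6∈{4}] only 4 remains possible at r9c6. So r9c6=4.
Step 6. [r9c7∈{3}] nothing but 3 survives at r9c7. So r9c7=3.
Step 7. [r8c1∈{3,4,6}] in row 8, 3 fits only at r8c1 ⇒ r8c1=3.
Step 8. [r9c1∈{1}] nothing but 1 survives at r9c1 ⇒ r9c1=1.
Step 9. [r5c2∈{2,3,5}] row 5 places 2 nowhere but r5c2, so r5c2=2.
Step 10. [r6c9∈{7}] r6c9 is down to just 7, so r6c9=7.
Step 11. [r4c8∈{1}] nothing but 1 survives at r4c8. So r4c8=1.
Step 12. [r3c1∈{5,6,7,9}] in row 3, 9 fits only at r3c1, so r3c1=9.
Step 13. [r2c8∈{6}] only 6 remains possible at r2c8 ⇒ r2c8=6.
Step 14. [r3c3∈{5,6,7}] across row 3, 7 lands solely at r3c3 ⇒ r3c3=7.
Step 15. [r4c3∈{4}] r4c3 has the single candidate 4, so r4c3=4.
Step 16. [r8c3∈{6}] nothing but 6 survives at r8c3, so r8c3=6.
Step 17. [r6c2∈{1,6}] row 6 places 1 nowhere but r6c2 ⇒ r6c2=1.
Step 18. [r2c2∈{5}] only 5 remains possible at r2c2. So r2c2=5.
Step 19. [r3c5∈{8}] nothing but 8 survives at r3c5 ⇒ r3c5=8.
Step 20. [r7c1∈{4,5}] r7c1 is the only open cell in col 1 admitting 4, so r7c1=4.
Step 21. [r7c8∈{8}] only 8 remains possible at r7c8 ⇒ r7c8=8.
Step 22. [r8c7∈{4}] r8c7 has the single candidate 4, so r8c7=4.
Step 23. [r9c5∈{7}] nothing but 7 survives at r9c5 ⇒ r9c5=7.
Step 24. [r3c6∈{2}] r3c6 has the single candidate 2 ⇒ r3c6=2.
Step 25. [r3c2∈{6}] r3c2's peers cover all but 6 ⇒ r3c2=6.
Step 26. [r4c4∈{9}] nothing but 9 survives at r4c4, so r4c4=9.
Step 27. [r4c1∈{7}] nothing but 7 survives at r4c1 ⇒ r4c1=7.
Step 28. [r9c2∈{8}] only 8 remains possible at r9c2. So r9c2=8.
Step 29. [r4c2∈{3}] r4c2 has the single candidate 3, so r4c2=3.
Step 30. [r7c6∈{9}] nothing but 9 survives at r7c6. So r7c6=9.
Step 31. [r1c7∈{7}] r1c7 is down to just 7. So r1c7=7.
Step 32. [r2c3∈{1}] r2c3's peers cover all but 1, so r2c3=1.
Step 33. [r9c3∈{2}] r9c3 is down to just 2 ⇒ r9c3=2.
Step 34. [r3c9∈{5}] nothing but 5 survives at r3c9 ⇒ r3c9=5.
Step 35. [r6c8∈{2}] r6c8 is down to just 2. So r6c8=2.
Step 36. [r7c3∈{5}] r7c3 has the single candidate 5 ⇒ r7c3=5.
Step 37. [r7c7∈{6}] nothing but 6 survives at r7c7 ⇒ r7c7=6.
Step 38. [r5c1∈{5}] nothing but 5 survives at r5c1, so r5c1=5.
Step 39. [r1c9∈{8}] only 8 remains possible at r1c9 ⇒ r1c9=8.
Step 40. [r7c5∈{3}] nothing but 3 survives at r7c5 ⇒ r7c5=3.
Step 41. [r6c1∈{6}] r6c1 is down to just 6, so r6c1=6.
Step 42. [r2c4∈{3}] nothing but 3 survives at r2c4 ⇒ r2c4=3.
Step 43. [r6c5∈{4}] r6c5 is down to just 4. So r6c5=4.
Step 44. [r1c8∈{9}] r1c8 is down to just 9. So r1c8=9.
Step 45. [r5c9∈{3}] nothing but 3 survives at r5c9, so r5c9=3.
Step 46. [r6c4∈{8}] r6c4 has the single candidate 8, so r6c4=8.
Step 47. [r2c9∈{4}] nothing but 4 survives at r2c9 ⇒ r2c9=4.

Answer: 2 4 3 5 1 6 7 9 8 / 8 5 1 3 9 7 2 6 4 / 9 6 7 4 8 2 1 3 5 / 7 3 4 9 2 5 8 1 6 / 5 2 8 7 6 1 9 4 3 / 6 1 9 8 4 3 5 2 7 / 4 7 5 1 3 9 6 8 2 / 3 9 6 2 5 8 4 7 1 / 1 8 2 6 7 4 3 5 9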